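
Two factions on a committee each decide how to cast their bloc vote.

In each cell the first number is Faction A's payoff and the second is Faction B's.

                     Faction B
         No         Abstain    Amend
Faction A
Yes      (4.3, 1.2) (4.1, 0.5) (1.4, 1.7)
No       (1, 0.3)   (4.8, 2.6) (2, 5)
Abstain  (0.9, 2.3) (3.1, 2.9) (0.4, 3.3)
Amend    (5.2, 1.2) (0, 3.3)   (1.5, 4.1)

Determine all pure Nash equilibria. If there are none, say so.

(No, Amend)

Mark each player's best response to every combination of opponents' strategies; a profile where every player is best-responding is a pure Nash equilibrium.
Faction A against No: payoffs 4.3, 1, 0.9, 5.2 → best response Amend.
Faction A against Abstain: payoffs 4.1, 4.8, 3.1, 0 → best response No.
Faction A against Amend: payoffs 1.4, 2, 0.4, 1.5 → best response No.
Faction B against Yes: payoffs 1.2, 0.5, 1.7 → best response Amend.
Faction B against No: payoffs 0.3, 2.6, 5 → best response Amend.
Faction B against Abstain: payoffs 2.3, 2.9, 3.3 → best response Amend.
Faction B against Amend: payoffs 1.2, 3.3, 4.1 → best response Amend.
Mutual best responses: (No, Amend).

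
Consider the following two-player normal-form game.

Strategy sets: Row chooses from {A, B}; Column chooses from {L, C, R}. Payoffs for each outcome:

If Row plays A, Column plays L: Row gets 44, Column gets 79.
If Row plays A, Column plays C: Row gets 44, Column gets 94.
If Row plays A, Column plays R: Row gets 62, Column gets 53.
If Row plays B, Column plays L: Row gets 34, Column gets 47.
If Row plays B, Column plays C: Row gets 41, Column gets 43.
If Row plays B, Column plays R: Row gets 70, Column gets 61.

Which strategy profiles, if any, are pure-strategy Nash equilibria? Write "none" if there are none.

(A, C), (B, R)

Check each profile: it is a Nash equilibrium iff no player can strictly gain by switching unilaterally.
(A, L): Column can switch to C (79 → 94). Not NE.
(A, C): Row gets 44, best alternative 41; Column gets 94, best alternative 79. No profitable deviation — NE.
(A, R): Row can switch to B (62 → 70). Not NE.
(B, L): Row can switch to A (34 → 44). Not NE.
(B, C): Row can switch to A (41 → 44). Not NE.
(B, R): Row gets 70, best alternative 62; Column gets 61, best alternative 47. No profitable deviation — NE.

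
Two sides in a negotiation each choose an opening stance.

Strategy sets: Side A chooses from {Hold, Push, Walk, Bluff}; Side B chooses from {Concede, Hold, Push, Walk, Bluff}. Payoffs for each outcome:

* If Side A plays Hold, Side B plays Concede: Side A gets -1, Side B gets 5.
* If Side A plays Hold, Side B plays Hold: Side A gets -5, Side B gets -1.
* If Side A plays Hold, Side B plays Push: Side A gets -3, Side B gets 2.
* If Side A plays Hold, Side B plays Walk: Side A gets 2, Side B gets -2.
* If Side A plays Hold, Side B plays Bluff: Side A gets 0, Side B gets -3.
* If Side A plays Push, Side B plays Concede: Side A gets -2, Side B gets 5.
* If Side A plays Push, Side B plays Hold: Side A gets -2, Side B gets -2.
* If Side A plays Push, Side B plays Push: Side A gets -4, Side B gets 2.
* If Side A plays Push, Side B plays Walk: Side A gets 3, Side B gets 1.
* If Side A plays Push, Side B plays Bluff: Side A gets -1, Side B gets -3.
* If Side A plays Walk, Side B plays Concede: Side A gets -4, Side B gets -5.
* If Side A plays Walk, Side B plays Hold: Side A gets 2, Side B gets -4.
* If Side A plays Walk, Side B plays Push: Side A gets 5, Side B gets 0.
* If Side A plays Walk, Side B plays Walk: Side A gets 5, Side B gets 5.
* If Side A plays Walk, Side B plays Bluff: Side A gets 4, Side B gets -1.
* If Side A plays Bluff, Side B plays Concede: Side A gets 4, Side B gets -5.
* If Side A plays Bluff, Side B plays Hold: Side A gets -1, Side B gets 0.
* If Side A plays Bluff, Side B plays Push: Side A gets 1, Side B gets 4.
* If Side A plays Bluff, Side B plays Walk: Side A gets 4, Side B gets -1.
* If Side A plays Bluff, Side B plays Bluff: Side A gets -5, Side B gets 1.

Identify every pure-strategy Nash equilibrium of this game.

Mark each player's best response to every combination of opponents' strategies; a profile where every player is best-responding is a pure Nash equilibrium.
Side A against Concede: payoffs -1, -2, -4, 4 → best response Bluff.
Side A against Hold: payoffs -5, -2, 2, -1 → best response Walk.
Side A against Push: payoffs -3, -4, 5, 1 → best response Walk.
Side A against Walk: payoffs 2, 3, 5, 4 → best response Walk.
Side A against Bluff: payoffs 0, -1, 4, -5 → best response Walk.
Side B against Hold: payoffs 5, -1, 2, -2, -3 → best response Concede.
Side B against Push: payoffs 5, -2, 2, 1, -3 → best response Concede.
Side B against Walk: payoffs -5, -4, 0, 5, -1 → best response Walk.
Side B against Bluff: payoffs -5, 0, 4, -1, 1 → best response Push.
Mutual best responses: (Walk, Walk).

Pure NE: (Walk, Walk)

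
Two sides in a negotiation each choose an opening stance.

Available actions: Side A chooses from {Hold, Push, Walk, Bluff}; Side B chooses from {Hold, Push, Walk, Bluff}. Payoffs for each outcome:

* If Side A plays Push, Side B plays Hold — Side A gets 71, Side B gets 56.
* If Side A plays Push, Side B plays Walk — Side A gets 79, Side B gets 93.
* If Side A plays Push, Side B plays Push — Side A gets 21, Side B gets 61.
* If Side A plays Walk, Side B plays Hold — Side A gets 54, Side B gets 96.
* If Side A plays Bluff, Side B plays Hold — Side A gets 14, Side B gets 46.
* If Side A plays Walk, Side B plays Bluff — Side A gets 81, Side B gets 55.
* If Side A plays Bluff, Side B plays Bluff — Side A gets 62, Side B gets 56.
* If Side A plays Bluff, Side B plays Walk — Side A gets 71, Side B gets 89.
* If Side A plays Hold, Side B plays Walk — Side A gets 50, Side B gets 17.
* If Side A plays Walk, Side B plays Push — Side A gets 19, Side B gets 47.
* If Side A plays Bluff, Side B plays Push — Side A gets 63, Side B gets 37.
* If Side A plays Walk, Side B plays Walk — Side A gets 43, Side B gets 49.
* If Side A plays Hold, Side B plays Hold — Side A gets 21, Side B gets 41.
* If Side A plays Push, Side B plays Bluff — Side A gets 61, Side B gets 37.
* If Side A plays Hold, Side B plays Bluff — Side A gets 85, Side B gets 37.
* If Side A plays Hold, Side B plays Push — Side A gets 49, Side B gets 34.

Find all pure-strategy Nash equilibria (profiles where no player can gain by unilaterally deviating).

(Hold, Hold): Side A can switch to Push (21 → 71). Not NE.
(Hold, Push): Side A can switch to Bluff (49 → 63). Not NE.
(Hold, Walk): Side A can switch to Push (50 → 79). Not NE.
(Hold, Bluff): Side B can switch to Hold (37 → 41). Not NE.
(Push, Hold): Side B can switch to Push (56 → 61). Not NE.
(Push, Push): Side A can switch to Hold (21 → 49). Not NE.
(Push, Walk): Side A gets 79, best alternative 71; Side B gets 93, best alternative 61. No profitable deviation — NE.
(Push, Bluff): Side A can switch to Hold (61 → 85). Not NE.
(Walk, Hold): Side A can switch to Push (54 → 71). Not NE.
(Walk, Push): Side A can switch to Hold (19 → 49). Not NE.
(Walk, Walk): Side A can switch to Hold (43 → 50). Not NE.
(The remaining 5 profiles each have a profitable deviation by the same check.)

Pure NE: (Push, Walk)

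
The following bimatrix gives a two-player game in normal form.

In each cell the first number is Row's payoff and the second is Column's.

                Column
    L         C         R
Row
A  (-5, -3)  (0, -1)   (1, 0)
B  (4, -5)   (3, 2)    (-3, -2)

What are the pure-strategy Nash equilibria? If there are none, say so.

For each strategy profile, look for a profitable unilateral deviation.
(A, L): Row can switch to B (-5 → 4). Not NE.
(A, C): Row can switch to B (0 → 3). Not NE.
(A, R): Row gets 1, best alternative -3; Column gets 0, best alternative -1. No profitable deviation — NE.
(B, L): Column can switch to C (-5 → 2). Not NE.
(B, C): Row gets 3, best alternative 0; Column gets 2, best alternative -2. No profitable deviation — NE.
(B, R): Row can switch to A (-3 → 1). Not NE.

Pure-strategy Nash equilibria: (A, R), (B, C)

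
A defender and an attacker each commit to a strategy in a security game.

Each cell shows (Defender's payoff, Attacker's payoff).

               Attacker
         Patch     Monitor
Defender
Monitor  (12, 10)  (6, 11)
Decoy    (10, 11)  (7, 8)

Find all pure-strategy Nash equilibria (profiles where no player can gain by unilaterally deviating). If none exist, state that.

Defender against Patch: payoffs 12, 10 → best response Monitor.
Defender against Monitor: payoffs 6, 7 → best response Decoy.
Attacker against Monitor: payoffs 10, 11 → best response Monitor.
Attacker against Decoy: payoffs 11, 8 → best response Patch.
No profile is a mutual best response for all players.

There is no pure-strategy Nash equilibrium.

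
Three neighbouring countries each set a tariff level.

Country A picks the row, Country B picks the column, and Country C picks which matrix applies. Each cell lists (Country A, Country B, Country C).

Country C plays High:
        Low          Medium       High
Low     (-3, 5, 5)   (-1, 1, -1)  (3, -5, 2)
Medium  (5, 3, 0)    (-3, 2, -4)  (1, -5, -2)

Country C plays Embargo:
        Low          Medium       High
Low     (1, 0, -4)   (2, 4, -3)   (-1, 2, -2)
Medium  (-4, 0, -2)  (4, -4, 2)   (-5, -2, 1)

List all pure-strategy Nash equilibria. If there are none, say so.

(Low, Low, High): Country A can switch to Medium (-3 → 5). Not NE.
(Low, Low, Embargo): Country B can switch to Medium (0 → 4). Not NE.
(Low, Medium, High): Country B can switch to Low (1 → 5). Not NE.
(Low, Medium, Embargo): Country A can switch to Medium (2 → 4). Not NE.
(Low, High, High): Country B can switch to Low (-5 → 5). Not NE.
(Low, High, Embargo): Country B can switch to Medium (2 → 4). Not NE.
(Medium, Low, High): Country A gets 5, best alternative -3; Country B gets 3, best alternative 2; Country C gets 0, best alternative -2. No profitable deviation — NE.
(Medium, Low, Embargo): Country A can switch to Low (-4 → 1). Not NE.
(Medium, Medium, High): Country A can switch to Low (-3 → -1). Not NE.
(Medium, Medium, Embargo): Country B can switch to Low (-4 → 0). Not NE.
(Medium, High, High): Country A can switch to Low (1 → 3). Not NE.
(Medium, High, Embargo): Country A can switch to Low (-5 → -1). Not NE.

Pure NE: (Medium, Low, High)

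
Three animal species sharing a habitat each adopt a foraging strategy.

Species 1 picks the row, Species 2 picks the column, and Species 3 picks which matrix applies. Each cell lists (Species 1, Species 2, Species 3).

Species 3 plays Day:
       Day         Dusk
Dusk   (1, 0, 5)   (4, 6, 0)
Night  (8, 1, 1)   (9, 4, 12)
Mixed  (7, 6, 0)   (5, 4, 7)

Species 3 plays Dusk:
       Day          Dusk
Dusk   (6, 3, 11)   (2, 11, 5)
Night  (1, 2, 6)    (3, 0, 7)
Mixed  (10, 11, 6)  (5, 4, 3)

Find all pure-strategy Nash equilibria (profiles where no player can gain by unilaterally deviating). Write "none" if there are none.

Pure-strategy Nash equilibria: (Night, Dusk, Day); (Mixed, Day, Dusk)

Species 1 against (Day, Day): payoffs 1, 8, 7 → best response Night.
Species 1 against (Day, Dusk): payoffs 6, 1, 10 → best response Mixed.
Species 1 against (Dusk, Day): payoffs 4, 9, 5 → best response Night.
Species 1 against (Dusk, Dusk): payoffs 2, 3, 5 → best response Mixed.
Species 2 against (Dusk, Day): payoffs 0, 6 → best response Dusk.
Species 2 against (Dusk, Dusk): payoffs 3, 11 → best response Dusk.
Species 2 against (Night, Day): payoffs 1, 4 → best response Dusk.
Species 2 against (Night, Dusk): payoffs 2, 0 → best response Day.
Species 2 against (Mixed, Day): payoffs 6, 4 → best response Day.
Species 2 against (Mixed, Dusk): payoffs 11, 4 → best response Day.
Species 3 against (Dusk, Day): payoffs 5, 11 → best response Dusk.
Species 3 against (Dusk, Dusk): payoffs 0, 5 → best response Dusk.
Species 3 against (Night, Day): payoffs 1, 6 → best response Dusk.
Species 3 against (Night, Dusk): payoffs 12, 7 → best response Day.
Species 3 against (Mixed, Day): payoffs 0, 6 → best response Dusk.
Species 3 against (Mixed, Dusk): payoffs 7, 3 → best response Day.
Mutual best responses: (Night, Dusk, Day); (Mixed, Day, Dusk).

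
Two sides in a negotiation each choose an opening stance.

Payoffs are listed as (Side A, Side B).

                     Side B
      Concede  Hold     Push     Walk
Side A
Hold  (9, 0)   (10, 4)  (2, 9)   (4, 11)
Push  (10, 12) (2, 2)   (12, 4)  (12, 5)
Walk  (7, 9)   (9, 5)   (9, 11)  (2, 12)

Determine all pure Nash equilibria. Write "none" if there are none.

Side A against Concede: payoffs 9, 10, 7 → best response Push.
Side A against Hold: payoffs 10, 2, 9 → best response Hold.
Side A against Push: payoffs 2, 12, 9 → best response Push.
Side A against Walk: payoffs 4, 12, 2 → best response Push.
Side B against Hold: payoffs 0, 4, 9, 11 → best response Walk.
Side B against Push: payoffs 12, 2, 4, 5 → best response Concede.
Side B against Walk: payoffs 9, 5, 11, 12 → best response Walk.
Mutual best responses: (Push, Concede).

(Push, Concede)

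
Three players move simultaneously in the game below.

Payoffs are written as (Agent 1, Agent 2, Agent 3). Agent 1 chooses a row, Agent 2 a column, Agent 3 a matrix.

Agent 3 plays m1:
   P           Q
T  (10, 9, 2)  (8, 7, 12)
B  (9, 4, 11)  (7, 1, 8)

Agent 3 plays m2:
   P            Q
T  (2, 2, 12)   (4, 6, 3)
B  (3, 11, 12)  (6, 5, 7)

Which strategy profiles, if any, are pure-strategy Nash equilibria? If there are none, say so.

(B, P, m2)

Agent 1 against (P, m1): payoffs 10, 9 → best response T.
Agent 1 against (P, m2): payoffs 2, 3 → best response B.
Agent 1 against (Q, m1): payoffs 8, 7 → best response T.
Agent 1 against (Q, m2): payoffs 4, 6 → best response B.
Agent 2 against (T, m1): payoffs 9, 7 → best response P.
Agent 2 against (T, m2): payoffs 2, 6 → best response Q.
Agent 2 against (B, m1): payoffs 4, 1 → best response P.
Agent 2 against (B, m2): payoffs 11, 5 → best response P.
Agent 3 against (T, P): payoffs 2, 12 → best response m2.
Agent 3 against (T, Q): payoffs 12, 3 → best response m1.
Agent 3 against (B, P): payoffs 11, 12 → best response m2.
Agent 3 against (B, Q): payoffs 8, 7 → best response m1.
Mutual best responses: (B, P, m2).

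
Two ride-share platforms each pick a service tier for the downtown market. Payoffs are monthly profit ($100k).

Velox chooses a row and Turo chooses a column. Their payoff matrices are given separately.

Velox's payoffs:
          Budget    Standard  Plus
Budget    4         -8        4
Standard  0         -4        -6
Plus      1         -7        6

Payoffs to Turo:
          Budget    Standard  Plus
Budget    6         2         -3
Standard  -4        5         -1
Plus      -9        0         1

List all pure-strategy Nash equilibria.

The pure Nash equilibria are (Budget, Budget), (Standard, Standard), (Plus, Plus).

Velox against Budget: payoffs 4, 0, 1 → best response Budget.
Velox against Standard: payoffs -8, -4, -7 → best response Standard.
Velox against Plus: payoffs 4, -6, 6 → best response Plus.
Turo against Budget: payoffs 6, 2, -3 → best response Budget.
Turo against Standard: payoffs -4, 5, -1 → best response Standard.
Turo against Plus: payoffs -9, 0, 1 → best response Plus.
Mutual best responses: (Budget, Budget); (Standard, Standard); (Plus, Plus).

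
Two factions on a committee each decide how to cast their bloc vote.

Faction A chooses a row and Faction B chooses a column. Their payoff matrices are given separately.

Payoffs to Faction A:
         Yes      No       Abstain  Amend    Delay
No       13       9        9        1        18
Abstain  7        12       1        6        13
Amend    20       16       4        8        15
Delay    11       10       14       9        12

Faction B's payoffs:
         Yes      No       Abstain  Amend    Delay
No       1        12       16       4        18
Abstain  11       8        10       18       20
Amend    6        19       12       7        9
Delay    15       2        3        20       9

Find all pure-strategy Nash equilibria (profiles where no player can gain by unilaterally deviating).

Faction A against Yes: payoffs 13, 7, 20, 11 → best response Amend.
Faction A against No: payoffs 9, 12, 16, 10 → best response Amend.
Faction A against Abstain: payoffs 9, 1, 4, 14 → best response Delay.
Faction A against Amend: payoffs 1, 6, 8, 9 → best response Delay.
Faction A against Delay: payoffs 18, 13, 15, 12 → best response No.
Faction B against No: payoffs 1, 12, 16, 4, 18 → best response Delay.
Faction B against Abstain: payoffs 11, 8, 10, 18, 20 → best response Delay.
Faction B against Amend: payoffs 6, 19, 12, 7, 9 → best response No.
Faction B against Delay: payoffs 15, 2, 3, 20, 9 → best response Amend.
Mutual best responses: (No, Delay); (Amend, No); (Delay, Amend).

The pure Nash equilibria are (No, Delay), (Amend, No), (Delay, Amend).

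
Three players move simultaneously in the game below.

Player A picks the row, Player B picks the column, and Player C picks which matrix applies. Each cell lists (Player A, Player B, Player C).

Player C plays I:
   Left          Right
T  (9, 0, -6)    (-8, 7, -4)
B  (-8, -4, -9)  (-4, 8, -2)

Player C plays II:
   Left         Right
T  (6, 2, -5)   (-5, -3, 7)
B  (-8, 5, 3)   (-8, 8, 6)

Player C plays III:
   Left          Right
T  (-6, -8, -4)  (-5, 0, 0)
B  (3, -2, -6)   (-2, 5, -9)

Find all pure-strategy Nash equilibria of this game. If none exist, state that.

Player A against (Left, I): payoffs 9, -8 → best response T.
Player A against (Left, II): payoffs 6, -8 → best response T.
Player A against (Left, III): payoffs -6, 3 → best response B.
Player A against (Right, I): payoffs -8, -4 → best response B.
Player A against (Right, II): payoffs -5, -8 → best response T.
Player A against (Right, III): payoffs -5, -2 → best response B.
Player B against (T, I): payoffs 0, 7 → best response Right.
Player B against (T, II): payoffs 2, -3 → best response Left.
Player B against (T, III): payoffs -8, 0 → best response Right.
Player B against (B, I): payoffs -4, 8 → best response Right.
Player B against (B, II): payoffs 5, 8 → best response Right.
Player B against (B, III): payoffs -2, 5 → best response Right.
Player C against (T, Left): payoffs -6, -5, -4 → best response III.
Player C against (T, Right): payoffs -4, 7, 0 → best response II.
Player C against (B, Left): payoffs -9, 3, -6 → best response II.
Player C against (B, Right): payoffs -2, 6, -9 → best response II.
No profile is a mutual best response for all players.

This game has no pure Nash equilibrium.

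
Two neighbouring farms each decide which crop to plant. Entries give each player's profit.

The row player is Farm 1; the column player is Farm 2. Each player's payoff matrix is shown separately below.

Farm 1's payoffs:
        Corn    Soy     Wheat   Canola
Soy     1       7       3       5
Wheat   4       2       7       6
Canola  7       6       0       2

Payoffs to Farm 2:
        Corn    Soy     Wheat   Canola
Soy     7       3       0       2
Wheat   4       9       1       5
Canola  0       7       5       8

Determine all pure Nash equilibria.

There is no pure-strategy Nash equilibrium.

Farm 1 against Corn: payoffs 1, 4, 7 → best response Canola.
Farm 1 against Soy: payoffs 7, 2, 6 → best response Soy.
Farm 1 against Wheat: payoffs 3, 7, 0 → best response Wheat.
Farm 1 against Canola: payoffs 5, 6, 2 → best response Wheat.
Farm 2 against Soy: payoffs 7, 3, 0, 2 → best response Corn.
Farm 2 against Wheat: payoffs 4, 9, 1, 5 → best response Soy.
Farm 2 against Canola: payoffs 0, 7, 5, 8 → best response Canola.
No profile is a mutual best response for all players.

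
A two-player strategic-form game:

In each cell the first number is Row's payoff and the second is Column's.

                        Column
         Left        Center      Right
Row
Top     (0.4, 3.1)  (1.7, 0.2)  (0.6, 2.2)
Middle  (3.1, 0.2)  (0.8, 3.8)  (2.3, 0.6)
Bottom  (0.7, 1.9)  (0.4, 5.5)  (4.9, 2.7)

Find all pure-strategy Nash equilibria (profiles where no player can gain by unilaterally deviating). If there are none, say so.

For each strategy profile, look for a profitable unilateral deviation.
(Top, Left): Row can switch to Middle (0.4 → 3.1). Not NE.
(Top, Center): Column can switch to Left (0.2 → 3.1). Not NE.
(Top, Right): Row can switch to Middle (0.6 → 2.3). Not NE.
(Middle, Left): Column can switch to Center (0.2 → 3.8). Not NE.
(Middle, Center): Row can switch to Top (0.8 → 1.7). Not NE.
(Middle, Right): Row can switch to Bottom (2.3 → 4.9). Not NE.
(Bottom, Left): Row can switch to Middle (0.7 → 3.1). Not NE.
(Bottom, Center): Row can switch to Top (0.4 → 1.7). Not NE.
(The remaining 1 profile has a profitable deviation by the same check.)

none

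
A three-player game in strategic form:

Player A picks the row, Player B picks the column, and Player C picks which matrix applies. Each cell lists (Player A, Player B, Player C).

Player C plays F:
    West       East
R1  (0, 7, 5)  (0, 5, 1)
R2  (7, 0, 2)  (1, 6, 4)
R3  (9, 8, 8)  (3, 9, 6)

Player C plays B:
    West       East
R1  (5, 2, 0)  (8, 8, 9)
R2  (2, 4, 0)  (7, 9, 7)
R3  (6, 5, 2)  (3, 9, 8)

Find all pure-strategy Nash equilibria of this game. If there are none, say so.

The unique pure-strategy Nash equilibrium is (R1, East, B).

Player A against (West, F): payoffs 0, 7, 9 → best response R3.
Player A against (West, B): payoffs 5, 2, 6 → best response R3.
Player A against (East, F): payoffs 0, 1, 3 → best response R3.
Player A against (East, B): payoffs 8, 7, 3 → best response R1.
Player B against (R1, F): payoffs 7, 5 → best response West.
Player B against (R1, B): payoffs 2, 8 → best response East.
Player B against (R2, F): payoffs 0, 6 → best response East.
Player B against (R2, B): payoffs 4, 9 → best response East.
Player B against (R3, F): payoffs 8, 9 → best response East.
Player B against (R3, B): payoffs 5, 9 → best response East.
Player C against (R1, West): payoffs 5, 0 → best response F.
Player C against (R1, East): payoffs 1, 9 → best response B.
Player C against (R2, West): payoffs 2, 0 → best response F.
Player C against (R2, East): payoffs 4, 7 → best response B.
Player C against (R3, West): payoffs 8, 2 → best response F.
Player C against (R3, East): payoffs 6, 8 → best response B.
Mutual best responses: (R1, East, B).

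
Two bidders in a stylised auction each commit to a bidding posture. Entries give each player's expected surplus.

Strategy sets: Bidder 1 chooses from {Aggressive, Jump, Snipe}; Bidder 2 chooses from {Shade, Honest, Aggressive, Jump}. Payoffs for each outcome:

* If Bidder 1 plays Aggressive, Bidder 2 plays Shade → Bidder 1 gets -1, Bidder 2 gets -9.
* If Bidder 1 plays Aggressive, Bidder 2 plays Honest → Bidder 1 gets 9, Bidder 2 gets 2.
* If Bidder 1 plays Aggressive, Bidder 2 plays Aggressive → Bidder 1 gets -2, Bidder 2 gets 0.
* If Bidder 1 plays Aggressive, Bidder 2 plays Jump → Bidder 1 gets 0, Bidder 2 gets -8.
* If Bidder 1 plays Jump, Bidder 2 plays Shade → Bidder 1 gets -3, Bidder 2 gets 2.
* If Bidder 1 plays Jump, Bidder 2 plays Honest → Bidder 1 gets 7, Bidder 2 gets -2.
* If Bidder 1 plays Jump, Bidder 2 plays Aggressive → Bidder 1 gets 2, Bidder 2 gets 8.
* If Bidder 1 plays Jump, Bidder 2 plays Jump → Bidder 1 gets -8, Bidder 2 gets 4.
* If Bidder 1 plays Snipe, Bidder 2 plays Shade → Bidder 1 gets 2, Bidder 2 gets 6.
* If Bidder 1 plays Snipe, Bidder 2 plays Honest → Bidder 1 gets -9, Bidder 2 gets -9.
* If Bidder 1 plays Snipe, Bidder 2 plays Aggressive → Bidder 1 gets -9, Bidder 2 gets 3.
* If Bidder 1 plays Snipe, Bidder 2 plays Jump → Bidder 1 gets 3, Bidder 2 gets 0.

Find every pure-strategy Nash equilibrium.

Pure-strategy Nash equilibria: (Aggressive, Honest); (Jump, Aggressive); (Snipe, Shade)

(Aggressive, Shade): Bidder 1 can switch to Snipe (-1 → 2). Not NE.
(Aggressive, Honest): Bidder 1 gets 9, best alternative 7; Bidder 2 gets 2, best alternative 0. No profitable deviation — NE.
(Aggressive, Aggressive): Bidder 1 can switch to Jump (-2 → 2). Not NE.
(Aggressive, Jump): Bidder 1 can switch to Snipe (0 → 3). Not NE.
(Jump, Shade): Bidder 1 can switch to Aggressive (-3 → -1). Not NE.
(Jump, Honest): Bidder 1 can switch to Aggressive (7 → 9). Not NE.
(Jump, Aggressive): Bidder 1 gets 2, best alternative -2; Bidder 2 gets 8, best alternative 4. No profitable deviation — NE.
(Jump, Jump): Bidder 1 can switch to Aggressive (-8 → 0). Not NE.
(Snipe, Shade): Bidder 1 gets 2, best alternative -1; Bidder 2 gets 6, best alternative 3. No profitable deviation — NE.
(The remaining 3 profiles each have a profitable deviation by the same check.)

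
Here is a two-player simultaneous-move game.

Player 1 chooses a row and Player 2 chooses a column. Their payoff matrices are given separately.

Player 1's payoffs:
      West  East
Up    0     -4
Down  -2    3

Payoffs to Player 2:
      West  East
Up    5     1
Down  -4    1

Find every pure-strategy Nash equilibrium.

For each strategy profile, look for a profitable unilateral deviation.
(Up, West): Player 1 gets 0, best alternative -2; Player 2 gets 5, best alternative 1. No profitable deviation — NE.
(Up, East): Player 1 can switch to Down (-4 → 3). Not NE.
(Down, West): Player 1 can switch to Up (-2 → 0). Not NE.
(Down, East): Player 1 gets 3, best alternative -4; Player 2 gets 1, best alternative -4. No profitable deviation — NE.

The pure Nash equilibria are (Up, West), (Down, East).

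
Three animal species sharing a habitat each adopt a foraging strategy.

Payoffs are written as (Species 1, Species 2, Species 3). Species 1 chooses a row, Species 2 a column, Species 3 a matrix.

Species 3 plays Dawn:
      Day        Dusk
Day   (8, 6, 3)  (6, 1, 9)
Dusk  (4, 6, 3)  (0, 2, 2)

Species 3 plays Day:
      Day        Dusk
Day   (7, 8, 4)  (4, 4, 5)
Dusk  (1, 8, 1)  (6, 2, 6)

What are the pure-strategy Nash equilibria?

The unique pure-strategy Nash equilibrium is (Day, Day, Day).

Species 1 against (Day, Dawn): payoffs 8, 4 → best response Day.
Species 1 against (Day, Day): payoffs 7, 1 → best response Day.
Species 1 against (Dusk, Dawn): payoffs 6, 0 → best response Day.
Species 1 against (Dusk, Day): payoffs 4, 6 → best response Dusk.
Species 2 against (Day, Dawn): payoffs 6, 1 → best response Day.
Species 2 against (Day, Day): payoffs 8, 4 → best response Day.
Species 2 against (Dusk, Dawn): payoffs 6, 2 → best response Day.
Species 2 against (Dusk, Day): payoffs 8, 2 → best response Day.
Species 3 against (Day, Day): payoffs 3, 4 → best response Day.
Species 3 against (Day, Dusk): payoffs 9, 5 → best response Dawn.
Species 3 against (Dusk, Day): payoffs 3, 1 → best response Dawn.
Species 3 against (Dusk, Dusk): payoffs 2, 6 → best response Day.
Mutual best responses: (Day, Day, Day).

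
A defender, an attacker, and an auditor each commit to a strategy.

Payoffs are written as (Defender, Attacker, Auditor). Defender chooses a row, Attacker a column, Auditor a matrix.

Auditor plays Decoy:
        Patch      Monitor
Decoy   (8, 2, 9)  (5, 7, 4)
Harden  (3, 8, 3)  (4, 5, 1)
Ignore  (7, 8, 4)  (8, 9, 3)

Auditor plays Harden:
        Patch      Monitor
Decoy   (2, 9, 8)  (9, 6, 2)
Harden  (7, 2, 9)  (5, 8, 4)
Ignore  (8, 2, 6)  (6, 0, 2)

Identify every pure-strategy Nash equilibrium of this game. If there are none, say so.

Check each profile: it is a Nash equilibrium iff no player can strictly gain by switching unilaterally.
(Decoy, Patch, Decoy): Attacker can switch to Monitor (2 → 7). Not NE.
(Decoy, Patch, Harden): Defender can switch to Harden (2 → 7). Not NE.
(Decoy, Monitor, Decoy): Defender can switch to Ignore (5 → 8). Not NE.
(Decoy, Monitor, Harden): Attacker can switch to Patch (6 → 9). Not NE.
(Harden, Patch, Decoy): Defender can switch to Decoy (3 → 8). Not NE.
(Harden, Patch, Harden): Defender can switch to Ignore (7 → 8). Not NE.
(Harden, Monitor, Decoy): Defender can switch to Decoy (4 → 5). Not NE.
(Harden, Monitor, Harden): Defender can switch to Decoy (5 → 9). Not NE.
(Ignore, Patch, Harden): Defender gets 8, best alternative 7; Attacker gets 2, best alternative 0; Auditor gets 6, best alternative 4. No profitable deviation — NE.
(Ignore, Monitor, Decoy): Defender gets 8, best alternative 5; Attacker gets 9, best alternative 8; Auditor gets 3, best alternative 2. No profitable deviation — NE.
(The remaining 2 profiles each have a profitable deviation by the same check.)

(Ignore, Patch, Harden) and (Ignore, Monitor, Decoy)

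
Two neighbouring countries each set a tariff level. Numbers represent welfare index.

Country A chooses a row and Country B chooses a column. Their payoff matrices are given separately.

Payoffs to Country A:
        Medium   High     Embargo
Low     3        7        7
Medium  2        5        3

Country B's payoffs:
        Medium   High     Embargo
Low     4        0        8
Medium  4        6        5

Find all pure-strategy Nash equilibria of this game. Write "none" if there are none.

For each player, find the best response to each opponent profile; mutual best responses are the pure NE.
Country A against Medium: payoffs 3, 2 → best response Low.
Country A against High: payoffs 7, 5 → best response Low.
Country A against Embargo: payoffs 7, 3 → best response Low.
Country B against Low: payoffs 4, 0, 8 → best response Embargo.
Country B against Medium: payoffs 4, 6, 5 → best response High.
Mutual best responses: (Low, Embargo).

Pure NE: (Low, Embargo)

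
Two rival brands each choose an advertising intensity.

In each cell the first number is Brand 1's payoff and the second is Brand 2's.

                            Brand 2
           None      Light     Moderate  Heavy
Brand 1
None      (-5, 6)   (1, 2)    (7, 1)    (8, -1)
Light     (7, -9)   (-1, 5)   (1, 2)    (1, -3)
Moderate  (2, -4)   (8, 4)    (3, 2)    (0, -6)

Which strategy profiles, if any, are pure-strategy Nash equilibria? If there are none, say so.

(None, None): Brand 1 can switch to Light (-5 → 7). Not NE.
(None, Light): Brand 1 can switch to Moderate (1 → 8). Not NE.
(None, Moderate): Brand 2 can switch to None (1 → 6). Not NE.
(None, Heavy): Brand 2 can switch to None (-1 → 6). Not NE.
(Light, None): Brand 2 can switch to Light (-9 → 5). Not NE.
(Light, Light): Brand 1 can switch to None (-1 → 1). Not NE.
(Moderate, Light): Brand 1 gets 8, best alternative 1; Brand 2 gets 4, best alternative 2. No profitable deviation — NE.
(The remaining 5 profiles each have a profitable deviation by the same check.)

The unique pure-strategy Nash equilibrium is (Moderate, Light).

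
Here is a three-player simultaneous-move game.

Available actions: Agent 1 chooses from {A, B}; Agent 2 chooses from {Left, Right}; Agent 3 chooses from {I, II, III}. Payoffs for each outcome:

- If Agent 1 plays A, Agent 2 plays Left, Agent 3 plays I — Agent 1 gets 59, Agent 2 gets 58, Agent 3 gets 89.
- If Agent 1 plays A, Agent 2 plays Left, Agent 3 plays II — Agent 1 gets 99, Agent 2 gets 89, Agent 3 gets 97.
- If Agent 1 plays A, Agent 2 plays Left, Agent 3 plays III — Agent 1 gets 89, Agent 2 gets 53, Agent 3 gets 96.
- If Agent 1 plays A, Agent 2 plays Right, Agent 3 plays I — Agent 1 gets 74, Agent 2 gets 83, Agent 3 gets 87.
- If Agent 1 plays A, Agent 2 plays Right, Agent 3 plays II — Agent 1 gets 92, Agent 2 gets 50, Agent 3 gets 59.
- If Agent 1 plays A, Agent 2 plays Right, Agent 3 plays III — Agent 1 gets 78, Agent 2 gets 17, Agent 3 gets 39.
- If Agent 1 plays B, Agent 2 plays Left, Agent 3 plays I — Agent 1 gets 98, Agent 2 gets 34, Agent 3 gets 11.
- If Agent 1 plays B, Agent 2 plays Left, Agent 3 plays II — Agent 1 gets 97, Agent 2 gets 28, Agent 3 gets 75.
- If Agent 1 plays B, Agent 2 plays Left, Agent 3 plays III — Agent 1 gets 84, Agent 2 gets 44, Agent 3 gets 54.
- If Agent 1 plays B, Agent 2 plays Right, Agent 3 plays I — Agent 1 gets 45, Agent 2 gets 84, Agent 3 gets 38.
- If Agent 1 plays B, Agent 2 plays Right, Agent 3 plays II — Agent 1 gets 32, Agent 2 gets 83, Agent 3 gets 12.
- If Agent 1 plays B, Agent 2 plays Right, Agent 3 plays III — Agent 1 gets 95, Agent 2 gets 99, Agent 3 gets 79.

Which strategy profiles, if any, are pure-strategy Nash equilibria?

Agent 1 against (Left, I): payoffs 59, 98 → best response B.
Agent 1 against (Left, II): payoffs 99, 97 → best response A.
Agent 1 against (Left, III): payoffs 89, 84 → best response A.
Agent 1 against (Right, I): payoffs 74, 45 → best response A.
Agent 1 against (Right, II): payoffs 92, 32 → best response A.
Agent 1 against (Right, III): payoffs 78, 95 → best response B.
Agent 2 against (A, I): payoffs 58, 83 → best response Right.
Agent 2 against (A, II): payoffs 89, 50 → best response Left.
Agent 2 against (A, III): payoffs 53, 17 → best response Left.
Agent 2 against (B, I): payoffs 34, 84 → best response Right.
Agent 2 against (B, II): payoffs 28, 83 → best response Right.
Agent 2 against (B, III): payoffs 44, 99 → best response Right.
Agent 3 against (A, Left): payoffs 89, 97, 96 → best response II.
Agent 3 against (A, Right): payoffs 87, 59, 39 → best response I.
Agent 3 against (B, Left): payoffs 11, 75, 54 → best response II.
Agent 3 against (B, Right): payoffs 38, 12, 79 → best response III.
Mutual best responses: (A, Left, II); (A, Right, I); (B, Right, III).

The pure Nash equilibria are (A, Left, II); (A, Right, I); (B, Right, III).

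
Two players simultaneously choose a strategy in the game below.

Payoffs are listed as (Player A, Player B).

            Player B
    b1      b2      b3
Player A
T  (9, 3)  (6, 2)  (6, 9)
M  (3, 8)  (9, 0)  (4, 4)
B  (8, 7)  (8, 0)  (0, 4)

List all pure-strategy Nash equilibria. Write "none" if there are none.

Pure NE: (T, b3)

(T, b1): Player B can switch to b3 (3 → 9). Not NE.
(T, b2): Player A can switch to M (6 → 9). Not NE.
(T, b3): Player A gets 6, best alternative 4; Player B gets 9, best alternative 3. No profitable deviation — NE.
(M, b1): Player A can switch to T (3 → 9). Not NE.
(M, b2): Player B can switch to b1 (0 → 8). Not NE.
(M, b3): Player A can switch to T (4 → 6). Not NE.
(B, b1): Player A can switch to T (8 → 9). Not NE.
(B, b2): Player A can switch to M (8 → 9). Not NE.
(B, b3): Player A can switch to T (0 → 6). Not NE.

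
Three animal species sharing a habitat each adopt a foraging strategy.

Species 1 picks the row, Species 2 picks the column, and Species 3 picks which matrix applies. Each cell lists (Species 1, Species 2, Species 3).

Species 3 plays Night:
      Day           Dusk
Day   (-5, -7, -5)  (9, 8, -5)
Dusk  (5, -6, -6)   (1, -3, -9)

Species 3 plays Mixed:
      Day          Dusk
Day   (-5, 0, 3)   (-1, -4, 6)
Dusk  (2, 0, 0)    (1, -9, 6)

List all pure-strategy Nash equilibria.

For each player, find the best response to each opponent profile; mutual best responses are the pure NE.
Species 1 against (Day, Night): payoffs -5, 5 → best response Dusk.
Species 1 against (Day, Mixed): payoffs -5, 2 → best response Dusk.
Species 1 against (Dusk, Night): payoffs 9, 1 → best response Day.
Species 1 against (Dusk, Mixed): payoffs -1, 1 → best response Dusk.
Species 2 against (Day, Night): payoffs -7, 8 → best response Dusk.
Species 2 against (Day, Mixed): payoffs 0, -4 → best response Day.
Species 2 against (Dusk, Night): payoffs -6, -3 → best response Dusk.
Species 2 against (Dusk, Mixed): payoffs 0, -9 → best response Day.
Species 3 against (Day, Day): payoffs -5, 3 → best response Mixed.
Species 3 against (Day, Dusk): payoffs -5, 6 → best response Mixed.
Species 3 against (Dusk, Day): payoffs -6, 0 → best response Mixed.
Species 3 against (Dusk, Dusk): payoffs -9, 6 → best response Mixed.
Mutual best responses: (Dusk, Day, Mixed).

(Dusk, Day, Mixed)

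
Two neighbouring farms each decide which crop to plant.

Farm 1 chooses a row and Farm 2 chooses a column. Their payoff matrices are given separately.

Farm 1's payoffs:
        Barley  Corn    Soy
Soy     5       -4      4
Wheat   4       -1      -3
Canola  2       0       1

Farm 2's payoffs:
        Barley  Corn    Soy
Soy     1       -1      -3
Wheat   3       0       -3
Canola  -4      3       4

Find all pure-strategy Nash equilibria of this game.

The unique pure-strategy Nash equilibrium is (Soy, Barley).

For each strategy profile, look for a profitable unilateral deviation.
(Soy, Barley): Farm 1 gets 5, best alternative 4; Farm 2 gets 1, best alternative -1. No profitable deviation — NE.
(Soy, Corn): Farm 1 can switch to Wheat (-4 → -1). Not NE.
(Soy, Soy): Farm 2 can switch to Barley (-3 → 1). Not NE.
(Wheat, Barley): Farm 1 can switch to Soy (4 → 5). Not NE.
(Wheat, Corn): Farm 1 can switch to Canola (-1 → 0). Not NE.
(Wheat, Soy): Farm 1 can switch to Soy (-3 → 4). Not NE.
(Canola, Barley): Farm 1 can switch to Soy (2 → 5). Not NE.
(Canola, Corn): Farm 2 can switch to Soy (3 → 4). Not NE.
(Canola, Soy): Farm 1 can switch to Soy (1 → 4). Not NE.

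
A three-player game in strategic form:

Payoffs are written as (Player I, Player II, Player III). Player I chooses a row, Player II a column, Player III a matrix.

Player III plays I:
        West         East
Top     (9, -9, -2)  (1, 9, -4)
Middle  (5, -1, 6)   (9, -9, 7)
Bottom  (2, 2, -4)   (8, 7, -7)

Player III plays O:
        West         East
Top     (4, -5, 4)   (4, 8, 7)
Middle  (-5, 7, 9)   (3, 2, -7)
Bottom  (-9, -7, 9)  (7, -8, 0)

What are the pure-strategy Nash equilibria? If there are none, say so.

There is no pure-strategy Nash equilibrium.

Player I against (West, I): payoffs 9, 5, 2 → best response Top.
Player I against (West, O): payoffs 4, -5, -9 → best response Top.
Player I against (East, I): payoffs 1, 9, 8 → best response Middle.
Player I against (East, O): payoffs 4, 3, 7 → best response Bottom.
Player II against (Top, I): payoffs -9, 9 → best response East.
Player II against (Top, O): payoffs -5, 8 → best response East.
Player II against (Middle, I): payoffs -1, -9 → best response West.
Player II against (Middle, O): payoffs 7, 2 → best response West.
Player II against (Bottom, I): payoffs 2, 7 → best response East.
Player II against (Bottom, O): payoffs -7, -8 → best response West.
Player III against (Top, West): payoffs -2, 4 → best response O.
Player III against (Top, East): payoffs -4, 7 → best response O.
Player III against (Middle, West): payoffs 6, 9 → best response O.
Player III against (Middle, East): payoffs 7, -7 → best response I.
Player III against (Bottom, West): payoffs -4, 9 → best response O.
Player III against (Bottom, East): payoffs -7, 0 → best response O.
No profile is a mutual best response for all players.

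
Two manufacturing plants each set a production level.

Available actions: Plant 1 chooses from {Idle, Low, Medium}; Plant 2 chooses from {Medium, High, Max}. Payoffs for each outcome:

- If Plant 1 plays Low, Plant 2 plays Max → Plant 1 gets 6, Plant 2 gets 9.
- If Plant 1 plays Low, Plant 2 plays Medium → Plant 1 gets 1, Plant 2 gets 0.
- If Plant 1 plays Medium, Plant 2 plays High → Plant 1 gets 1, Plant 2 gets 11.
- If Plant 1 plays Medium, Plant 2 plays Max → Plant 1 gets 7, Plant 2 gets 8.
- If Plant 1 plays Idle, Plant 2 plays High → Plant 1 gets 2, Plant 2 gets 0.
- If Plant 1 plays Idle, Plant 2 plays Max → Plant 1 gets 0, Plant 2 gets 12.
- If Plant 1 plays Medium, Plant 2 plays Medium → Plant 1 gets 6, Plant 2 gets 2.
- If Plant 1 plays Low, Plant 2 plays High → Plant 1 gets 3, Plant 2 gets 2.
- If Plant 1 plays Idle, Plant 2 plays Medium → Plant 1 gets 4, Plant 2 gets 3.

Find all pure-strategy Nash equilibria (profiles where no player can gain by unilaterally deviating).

This game has no pure Nash equilibrium.

Mark each player's best response to every combination of opponents' strategies; a profile where every player is best-responding is a pure Nash equilibrium.
Plant 1 against Medium: payoffs 4, 1, 6 → best response Medium.
Plant 1 against High: payoffs 2, 3, 1 → best response Low.
Plant 1 against Max: payoffs 0, 6, 7 → best response Medium.
Plant 2 against Idle: payoffs 3, 0, 12 → best response Max.
Plant 2 against Low: payoffs 0, 2, 9 → best response Max.
Plant 2 against Medium: payoffs 2, 11, 8 → best response High.
No profile is a mutual best response for all players.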